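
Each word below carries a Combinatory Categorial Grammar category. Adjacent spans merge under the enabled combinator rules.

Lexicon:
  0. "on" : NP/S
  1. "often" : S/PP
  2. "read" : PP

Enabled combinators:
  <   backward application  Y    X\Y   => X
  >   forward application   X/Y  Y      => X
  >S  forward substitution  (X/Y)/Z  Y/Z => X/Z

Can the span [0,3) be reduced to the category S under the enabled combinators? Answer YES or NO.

NO

NP/S S/PP PP
CKY chart[0,3] = {NP}; S ∉ chart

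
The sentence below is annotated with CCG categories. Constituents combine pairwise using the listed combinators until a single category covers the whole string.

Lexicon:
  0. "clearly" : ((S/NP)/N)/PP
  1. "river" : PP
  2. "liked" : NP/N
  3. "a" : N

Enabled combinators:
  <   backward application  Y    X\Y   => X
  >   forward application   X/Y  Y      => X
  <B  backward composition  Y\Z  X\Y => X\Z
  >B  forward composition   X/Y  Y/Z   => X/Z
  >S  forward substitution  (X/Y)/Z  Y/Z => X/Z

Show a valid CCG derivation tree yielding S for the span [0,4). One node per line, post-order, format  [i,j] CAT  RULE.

[0,4] S   >
  [0,3] S/N   >S
    [0,2] (S/NP)/N   >
      [0,1] "clearly" : ((S/NP)/N)/PP
      [1,2] "river" : PP
    [2,3] "liked" : NP/N
  [3,4] "a" : N

[0,1] ((S/NP)/N)/PP  lex  "clearly"
[1,2] PP  lex  "river"
[0,2] (S/NP)/N  >  k=1
[2,3] NP/N  lex  "liked"
[0,3] S/N  >S  k=2
[3,4] N  lex  "a"
[0,4] S  >  k=3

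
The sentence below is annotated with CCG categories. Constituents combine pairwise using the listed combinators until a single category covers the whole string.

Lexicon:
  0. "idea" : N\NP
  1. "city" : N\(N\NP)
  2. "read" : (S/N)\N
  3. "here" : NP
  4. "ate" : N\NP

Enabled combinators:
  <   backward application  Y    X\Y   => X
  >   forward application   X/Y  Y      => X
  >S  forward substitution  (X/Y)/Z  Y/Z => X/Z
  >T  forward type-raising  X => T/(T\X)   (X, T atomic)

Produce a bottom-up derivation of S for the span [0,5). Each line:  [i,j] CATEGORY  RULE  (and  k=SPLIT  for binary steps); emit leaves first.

[0,5] S   >
  [0,3] S/N   <
    [0,2] N   <
      [0,1] "idea" : N\NP
      [1,2] "city" : N\(N\NP)
    [2,3] "read" : (S/N)\N
  [3,5] N   >
    [3,4] N/(N\NP)   >T
      [3,4] "here" : NP
    [4,5] "ate" : N\NP

[0,1] N\NP  lex  "idea"
[1,2] N\(N\NP)  lex  "city"
[0,2] N  <  k=1
[2,3] (S/N)\N  lex  "read"
[0,3] S/N  <  k=2
[3,4] NP  lex  "here"
[3,4] N/(N\NP)  >T
[4,5] N\NP  lex  "ate"
[3,5] N  >  k=4
[0,5] S  >  k=3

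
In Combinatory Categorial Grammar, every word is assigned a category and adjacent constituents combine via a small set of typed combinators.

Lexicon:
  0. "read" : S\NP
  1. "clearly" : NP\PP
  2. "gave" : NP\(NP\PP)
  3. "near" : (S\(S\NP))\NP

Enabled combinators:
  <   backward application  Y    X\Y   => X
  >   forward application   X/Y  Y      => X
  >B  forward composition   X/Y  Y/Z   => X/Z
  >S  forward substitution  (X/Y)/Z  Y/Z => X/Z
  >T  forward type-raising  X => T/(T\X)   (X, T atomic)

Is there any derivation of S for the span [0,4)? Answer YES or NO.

YES

[0,4] S   <
  [0,1] "read" : S\NP
  [1,4] S\(S\NP)   <
    [1,3] NP   <
      [1,2] "clearly" : NP\PP
      [2,3] "gave" : NP\(NP\PP)
    [3,4] "near" : (S\(S\NP))\NP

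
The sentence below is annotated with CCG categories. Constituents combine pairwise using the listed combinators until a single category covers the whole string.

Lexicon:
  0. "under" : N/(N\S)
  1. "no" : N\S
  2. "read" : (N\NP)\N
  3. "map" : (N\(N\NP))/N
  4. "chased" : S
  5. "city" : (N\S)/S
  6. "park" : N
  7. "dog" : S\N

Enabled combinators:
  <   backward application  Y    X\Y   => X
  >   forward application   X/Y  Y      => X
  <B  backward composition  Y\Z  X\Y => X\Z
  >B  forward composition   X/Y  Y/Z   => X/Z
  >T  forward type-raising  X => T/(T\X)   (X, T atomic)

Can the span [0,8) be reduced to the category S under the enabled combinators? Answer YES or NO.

NO

N/(N\S) N\S (N\NP)\N (N\(N\NP))/N S (N\S)/S N S\N
CKY chart[0,8] = {N, N/(N\N), NP/(NP\N), PP/(PP\N), S/(S\N)}; S ∉ chart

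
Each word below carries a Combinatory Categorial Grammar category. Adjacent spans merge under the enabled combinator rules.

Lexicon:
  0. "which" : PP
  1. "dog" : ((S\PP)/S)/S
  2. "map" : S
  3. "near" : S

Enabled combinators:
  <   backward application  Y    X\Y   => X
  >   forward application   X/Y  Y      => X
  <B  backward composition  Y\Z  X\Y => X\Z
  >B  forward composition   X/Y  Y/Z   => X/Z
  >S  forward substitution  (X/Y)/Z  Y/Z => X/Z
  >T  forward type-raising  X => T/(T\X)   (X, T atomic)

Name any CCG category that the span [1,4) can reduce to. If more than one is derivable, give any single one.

S\PP

[0,4] S   <
  [0,1] "which" : PP
  [1,4] S\PP   >
    [1,3] (S\PP)/S   >
      [1,2] "dog" : ((S\PP)/S)/S
      [2,3] "map" : S
    [3,4] "near" : S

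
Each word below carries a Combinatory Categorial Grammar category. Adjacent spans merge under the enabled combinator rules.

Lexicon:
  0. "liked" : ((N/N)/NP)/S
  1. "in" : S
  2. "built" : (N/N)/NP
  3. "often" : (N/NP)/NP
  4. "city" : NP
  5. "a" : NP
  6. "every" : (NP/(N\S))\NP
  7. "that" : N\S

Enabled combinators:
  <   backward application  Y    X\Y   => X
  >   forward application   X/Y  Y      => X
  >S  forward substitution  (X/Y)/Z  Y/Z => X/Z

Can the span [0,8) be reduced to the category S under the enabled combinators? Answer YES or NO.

NO

((N/N)/NP)/S S (N/N)/NP (N/NP)/NP NP NP (NP/(N\S))\NP N\S
CKY chart[0,8] = {N}; S ∉ chart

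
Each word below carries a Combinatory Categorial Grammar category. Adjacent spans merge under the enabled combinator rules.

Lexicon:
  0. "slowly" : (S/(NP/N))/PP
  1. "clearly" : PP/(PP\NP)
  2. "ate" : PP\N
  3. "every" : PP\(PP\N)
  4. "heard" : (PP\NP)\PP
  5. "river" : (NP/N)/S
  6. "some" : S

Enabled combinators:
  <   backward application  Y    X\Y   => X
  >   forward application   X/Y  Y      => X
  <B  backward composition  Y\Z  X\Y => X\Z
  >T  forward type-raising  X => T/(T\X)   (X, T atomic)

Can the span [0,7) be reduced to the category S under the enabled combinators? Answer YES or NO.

YES

[0,7] S   >
  [0,5] S/(NP/N)   >
    [0,1] "slowly" : (S/(NP/N))/PP
    [1,5] PP   >
      [1,2] "clearly" : PP/(PP\NP)
      [2,5] PP\NP   <
        [2,4] PP   <
          [2,3] "ate" : PP\N
          [3,4] "every" : PP\(PP\N)
        [4,5] "heard" : (PP\NP)\PP
  [5,7] NP/N   >
    [5,6] "river" : (NP/N)/S
    [6,7] "some" : S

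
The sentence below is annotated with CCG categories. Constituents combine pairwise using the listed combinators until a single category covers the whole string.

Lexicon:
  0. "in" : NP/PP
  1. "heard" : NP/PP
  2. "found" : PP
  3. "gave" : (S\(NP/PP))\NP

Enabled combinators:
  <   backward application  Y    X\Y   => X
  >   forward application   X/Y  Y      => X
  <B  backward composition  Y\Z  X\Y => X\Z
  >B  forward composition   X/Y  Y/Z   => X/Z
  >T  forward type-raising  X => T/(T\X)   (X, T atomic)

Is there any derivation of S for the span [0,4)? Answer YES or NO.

[0,4] S   <
  [0,1] "in" : NP/PP
  [1,4] S\(NP/PP)   <
    [1,3] NP   >
      [1,2] "heard" : NP/PP
      [2,3] "found" : PP
    [3,4] "gave" : (S\(NP/PP))\NP

YES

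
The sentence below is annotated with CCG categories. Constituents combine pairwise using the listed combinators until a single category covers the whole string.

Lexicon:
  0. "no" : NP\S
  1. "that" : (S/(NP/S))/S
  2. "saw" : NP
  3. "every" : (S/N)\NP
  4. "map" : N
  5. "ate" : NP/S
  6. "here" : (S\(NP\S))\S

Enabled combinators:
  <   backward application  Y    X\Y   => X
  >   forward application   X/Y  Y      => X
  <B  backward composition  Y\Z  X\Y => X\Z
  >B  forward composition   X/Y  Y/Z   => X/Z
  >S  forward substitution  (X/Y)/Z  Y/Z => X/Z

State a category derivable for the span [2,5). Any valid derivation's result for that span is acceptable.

S

[0,7] S   <
  [0,1] "no" : NP\S
  [1,7] S\(NP\S)   <
    [1,6] S   >
      [1,5] S/(NP/S)   >
        [1,2] "that" : (S/(NP/S))/S
        [2,5] S   >
          [2,4] S/N   <
            [2,3] "saw" : NP
            [3,4] "every" : (S/N)\NP
          [4,5] "map" : N
      [5,6] "ate" : NP/S
    [6,7] "here" : (S\(NP\S))\S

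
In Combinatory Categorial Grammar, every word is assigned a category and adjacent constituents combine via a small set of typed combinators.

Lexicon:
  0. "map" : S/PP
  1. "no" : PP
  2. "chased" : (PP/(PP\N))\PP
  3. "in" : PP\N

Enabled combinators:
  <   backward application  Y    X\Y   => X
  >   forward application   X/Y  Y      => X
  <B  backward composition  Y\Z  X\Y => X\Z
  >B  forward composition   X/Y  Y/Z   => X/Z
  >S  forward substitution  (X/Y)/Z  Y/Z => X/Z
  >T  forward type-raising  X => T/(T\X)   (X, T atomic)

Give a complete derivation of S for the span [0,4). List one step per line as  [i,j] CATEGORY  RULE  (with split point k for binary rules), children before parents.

[0,4] S   >
  [0,1] "map" : S/PP
  [1,4] PP   >
    [1,3] PP/(PP\N)   <
      [1,2] "no" : PP
      [2,3] "chased" : (PP/(PP\N))\PP
    [3,4] "in" : PP\N

[0,1] S/PP  lex  "map"
[1,2] PP  lex  "no"
[2,3] (PP/(PP\N))\PP  lex  "chased"
[1,3] PP/(PP\N)  <  k=2
[3,4] PP\N  lex  "in"
[1,4] PP  >  k=3
[0,4] S  >  k=1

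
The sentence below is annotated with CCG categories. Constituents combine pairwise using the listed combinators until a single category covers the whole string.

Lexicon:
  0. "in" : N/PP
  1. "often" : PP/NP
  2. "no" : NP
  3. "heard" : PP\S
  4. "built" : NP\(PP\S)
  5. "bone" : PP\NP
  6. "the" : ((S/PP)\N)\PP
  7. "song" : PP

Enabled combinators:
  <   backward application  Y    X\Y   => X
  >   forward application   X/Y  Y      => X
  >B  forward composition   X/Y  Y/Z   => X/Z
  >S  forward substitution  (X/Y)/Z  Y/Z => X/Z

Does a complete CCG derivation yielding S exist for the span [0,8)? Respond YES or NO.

[0,8] S   >
  [0,7] S/PP   <
    [0,3] N   >
      [0,1] "in" : N/PP
      [1,3] PP   >
        [1,2] "often" : PP/NP
        [2,3] "no" : NP
    [3,7] (S/PP)\N   <
      [3,6] PP   <
        [3,5] NP   <
          [3,4] "heard" : PP\S
          [4,5] "built" : NP\(PP\S)
        [5,6] "bone" : PP\NP
      [6,7] "the" : ((S/PP)\N)\PP
  [7,8] "song" : PP

YES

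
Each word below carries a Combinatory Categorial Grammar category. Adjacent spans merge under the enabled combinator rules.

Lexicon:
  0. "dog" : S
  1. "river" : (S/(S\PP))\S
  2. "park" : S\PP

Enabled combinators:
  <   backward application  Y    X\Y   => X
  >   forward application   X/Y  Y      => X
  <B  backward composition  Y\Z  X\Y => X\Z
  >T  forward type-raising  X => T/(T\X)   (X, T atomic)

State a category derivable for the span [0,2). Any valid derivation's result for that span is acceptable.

S/(S\PP)

[0,3] S   >
  [0,2] S/(S\PP)   <
    [0,1] "dog" : S
    [1,2] "river" : (S/(S\PP))\S
  [2,3] "park" : S\PP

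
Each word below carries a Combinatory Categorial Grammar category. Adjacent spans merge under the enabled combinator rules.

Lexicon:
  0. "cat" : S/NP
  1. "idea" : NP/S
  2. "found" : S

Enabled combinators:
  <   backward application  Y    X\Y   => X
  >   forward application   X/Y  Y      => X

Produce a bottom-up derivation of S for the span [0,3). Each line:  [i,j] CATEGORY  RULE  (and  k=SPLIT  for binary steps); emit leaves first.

[0,1] S/NP  lex  "cat"
[1,2] NP/S  lex  "idea"
[2,3] S  lex  "found"
[1,3] NP  >  k=2
[0,3] S  >  k=1

[0,3] S   >
  [0,1] "cat" : S/NP
  [1,3] NP   >
    [1,2] "idea" : NP/S
    [2,3] "found" : S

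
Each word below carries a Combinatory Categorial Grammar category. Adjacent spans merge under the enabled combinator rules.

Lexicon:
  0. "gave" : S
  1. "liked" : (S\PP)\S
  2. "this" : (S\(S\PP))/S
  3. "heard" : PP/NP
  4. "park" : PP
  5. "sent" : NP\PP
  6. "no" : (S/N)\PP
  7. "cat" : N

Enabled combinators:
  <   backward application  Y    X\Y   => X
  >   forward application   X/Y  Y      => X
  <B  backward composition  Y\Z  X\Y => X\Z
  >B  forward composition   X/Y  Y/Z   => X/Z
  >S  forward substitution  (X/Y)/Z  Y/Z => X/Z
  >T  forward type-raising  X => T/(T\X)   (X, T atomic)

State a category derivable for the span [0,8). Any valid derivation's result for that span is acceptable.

[0,8] S   <
  [0,2] S\PP   <
    [0,1] "gave" : S
    [1,2] "liked" : (S\PP)\S
  [2,8] S\(S\PP)   >
    [2,3] "this" : (S\(S\PP))/S
    [3,8] S   >
      [3,7] S/N   <
        [3,6] PP   >
          [3,4] "heard" : PP/NP
          [4,6] NP   >
            [4,5] NP/(NP\PP)   >T
              [4,5] "park" : PP
            [5,6] "sent" : NP\PP
        [6,7] "no" : (S/N)\PP
      [7,8] "cat" : N

S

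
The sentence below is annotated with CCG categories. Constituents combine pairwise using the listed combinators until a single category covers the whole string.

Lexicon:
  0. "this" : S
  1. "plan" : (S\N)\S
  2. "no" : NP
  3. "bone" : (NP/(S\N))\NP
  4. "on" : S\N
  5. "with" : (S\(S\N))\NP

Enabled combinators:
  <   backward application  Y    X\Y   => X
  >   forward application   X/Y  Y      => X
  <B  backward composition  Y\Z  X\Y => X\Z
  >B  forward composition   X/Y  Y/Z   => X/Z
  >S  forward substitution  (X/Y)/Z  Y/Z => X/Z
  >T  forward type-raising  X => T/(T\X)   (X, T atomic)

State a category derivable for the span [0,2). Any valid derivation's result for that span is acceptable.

[0,6] S   <
  [0,2] S\N   <
    [0,1] "this" : S
    [1,2] "plan" : (S\N)\S
  [2,6] S\(S\N)   <
    [2,5] NP   >
      [2,4] NP/(S\N)   <
        [2,3] "no" : NP
        [3,4] "bone" : (NP/(S\N))\NP
      [4,5] "on" : S\N
    [5,6] "with" : (S\(S\N))\NP

S\N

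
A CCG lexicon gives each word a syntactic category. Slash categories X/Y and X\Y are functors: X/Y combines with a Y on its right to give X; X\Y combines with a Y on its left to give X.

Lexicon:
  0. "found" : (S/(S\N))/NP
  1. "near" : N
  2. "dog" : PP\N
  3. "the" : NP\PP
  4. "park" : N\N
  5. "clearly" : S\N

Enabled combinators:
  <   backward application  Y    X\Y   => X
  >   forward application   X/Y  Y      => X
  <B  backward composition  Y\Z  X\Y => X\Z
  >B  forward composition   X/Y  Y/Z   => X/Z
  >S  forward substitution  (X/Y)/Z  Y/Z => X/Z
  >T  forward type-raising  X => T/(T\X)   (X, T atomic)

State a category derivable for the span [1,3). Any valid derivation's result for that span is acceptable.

PP

[0,6] S   >
  [0,4] S/(S\N)   >
    [0,1] "found" : (S/(S\N))/NP
    [1,4] NP   <
      [1,3] PP   <
        [1,2] "near" : N
        [2,3] "dog" : PP\N
      [3,4] "the" : NP\PP
  [4,6] S\N   <B
    [4,5] "park" : N\N
    [5,6] "clearly" : S\N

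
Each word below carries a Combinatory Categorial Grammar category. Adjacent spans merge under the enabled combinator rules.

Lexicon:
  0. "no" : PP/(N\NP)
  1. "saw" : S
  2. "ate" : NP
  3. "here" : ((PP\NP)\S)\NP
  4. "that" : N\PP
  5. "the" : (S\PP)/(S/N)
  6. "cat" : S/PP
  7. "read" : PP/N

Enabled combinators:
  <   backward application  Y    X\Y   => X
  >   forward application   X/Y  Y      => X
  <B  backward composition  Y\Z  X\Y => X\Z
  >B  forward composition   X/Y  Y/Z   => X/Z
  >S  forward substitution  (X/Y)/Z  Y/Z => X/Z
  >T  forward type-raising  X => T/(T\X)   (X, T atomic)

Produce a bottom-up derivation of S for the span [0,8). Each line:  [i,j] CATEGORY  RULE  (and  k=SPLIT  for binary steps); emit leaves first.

[0,1] PP/(N\NP)  lex  "no"
[1,2] S  lex  "saw"
[2,3] NP  lex  "ate"
[3,4] ((PP\NP)\S)\NP  lex  "here"
[2,4] (PP\NP)\S  <  k=3
[1,4] PP\NP  <  k=2
[4,5] N\PP  lex  "that"
[1,5] N\NP  <B  k=4
[0,5] PP  >  k=1
[5,6] (S\PP)/(S/N)  lex  "the"
[6,7] S/PP  lex  "cat"
[7,8] PP/N  lex  "read"
[6,8] S/N  >B  k=7
[5,8] S\PP  >  k=6
[0,8] S  <  k=5

[0,8] S   <
  [0,5] PP   >
    [0,1] "no" : PP/(N\NP)
    [1,5] N\NP   <B
      [1,4] PP\NP   <
        [1,2] "saw" : S
        [2,4] (PP\NP)\S   <
          [2,3] "ate" : NP
          [3,4] "here" : ((PP\NP)\S)\NP
      [4,5] "that" : N\PP
  [5,8] S\PP   >
    [5,6] "the" : (S\PP)/(S/N)
    [6,8] S/N   >B
      [6,7] "cat" : S/PP
      [7,8] "read" : PP/N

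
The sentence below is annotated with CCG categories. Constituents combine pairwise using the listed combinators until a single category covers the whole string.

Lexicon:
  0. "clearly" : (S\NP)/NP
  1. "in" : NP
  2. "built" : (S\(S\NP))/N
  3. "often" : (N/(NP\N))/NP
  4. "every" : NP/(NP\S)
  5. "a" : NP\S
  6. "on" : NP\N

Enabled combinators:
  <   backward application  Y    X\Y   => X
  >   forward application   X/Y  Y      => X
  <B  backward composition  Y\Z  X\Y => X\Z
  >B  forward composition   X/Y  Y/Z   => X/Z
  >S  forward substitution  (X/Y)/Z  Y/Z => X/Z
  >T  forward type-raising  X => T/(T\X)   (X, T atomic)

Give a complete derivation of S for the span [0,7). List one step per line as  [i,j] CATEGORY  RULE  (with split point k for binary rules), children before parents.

[0,7] S   <
  [0,2] S\NP   >
    [0,1] "clearly" : (S\NP)/NP
    [1,2] "in" : NP
  [2,7] S\(S\NP)   >
    [2,3] "built" : (S\(S\NP))/N
    [3,7] N   >
      [3,6] N/(NP\N)   >
        [3,4] "often" : (N/(NP\N))/NP
        [4,6] NP   >
          [4,5] "every" : NP/(NP\S)
          [5,6] "a" : NP\S
      [6,7] "on" : NP\N

[0,1] (S\NP)/NP  lex  "clearly"
[1,2] NP  lex  "in"
[0,2] S\NP  >  k=1
[2,3] (S\(S\NP))/N  lex  "built"
[3,4] (N/(NP\N))/NP  lex  "often"
[4,5] NP/(NP\S)  lex  "every"
[5,6] NP\S  lex  "a"
[4,6] NP  >  k=5
[3,6] N/(NP\N)  >  k=4
[6,7] NP\N  lex  "on"
[3,7] N  >  k=6
[2,7] S\(S\NP)  >  k=3
[0,7] S  <  k=2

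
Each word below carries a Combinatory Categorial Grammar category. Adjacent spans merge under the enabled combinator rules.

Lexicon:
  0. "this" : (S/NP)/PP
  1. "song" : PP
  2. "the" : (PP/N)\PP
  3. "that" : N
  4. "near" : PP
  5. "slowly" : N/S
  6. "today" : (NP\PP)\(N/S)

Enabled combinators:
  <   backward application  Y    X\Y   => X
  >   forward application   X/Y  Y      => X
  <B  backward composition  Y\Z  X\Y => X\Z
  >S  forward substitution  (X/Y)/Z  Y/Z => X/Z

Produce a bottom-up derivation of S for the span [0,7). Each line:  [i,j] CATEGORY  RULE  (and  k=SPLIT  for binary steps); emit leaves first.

[0,1] (S/NP)/PP  lex  "this"
[1,2] PP  lex  "song"
[2,3] (PP/N)\PP  lex  "the"
[1,3] PP/N  <  k=2
[3,4] N  lex  "that"
[1,4] PP  >  k=3
[0,4] S/NP  >  k=1
[4,5] PP  lex  "near"
[5,6] N/S  lex  "slowly"
[6,7] (NP\PP)\(N/S)  lex  "today"
[5,7] NP\PP  <  k=6
[4,7] NP  <  k=5
[0,7] S  >  k=4

[0,7] S   >
  [0,4] S/NP   >
    [0,1] "this" : (S/NP)/PP
    [1,4] PP   >
      [1,3] PP/N   <
        [1,2] "song" : PP
        [2,3] "the" : (PP/N)\PP
      [3,4] "that" : N
  [4,7] NP   <
    [4,5] "near" : PP
    [5,7] NP\PP   <
      [5,6] "slowly" : N/S
      [6,7] "today" : (NP\PP)\(N/S)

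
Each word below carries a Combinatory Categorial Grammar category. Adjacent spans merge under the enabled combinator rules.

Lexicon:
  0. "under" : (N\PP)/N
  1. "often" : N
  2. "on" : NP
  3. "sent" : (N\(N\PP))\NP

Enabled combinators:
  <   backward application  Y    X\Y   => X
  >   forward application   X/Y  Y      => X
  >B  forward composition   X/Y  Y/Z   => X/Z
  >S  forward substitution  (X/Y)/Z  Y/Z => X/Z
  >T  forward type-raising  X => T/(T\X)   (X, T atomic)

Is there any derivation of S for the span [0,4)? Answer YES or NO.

NO

(N\PP)/N N NP (N\(N\PP))\NP
CKY chart[0,4] = {N, N/(N\N), NP/(NP\N), PP/(PP\N), S/(S\N)}; S ∉ chart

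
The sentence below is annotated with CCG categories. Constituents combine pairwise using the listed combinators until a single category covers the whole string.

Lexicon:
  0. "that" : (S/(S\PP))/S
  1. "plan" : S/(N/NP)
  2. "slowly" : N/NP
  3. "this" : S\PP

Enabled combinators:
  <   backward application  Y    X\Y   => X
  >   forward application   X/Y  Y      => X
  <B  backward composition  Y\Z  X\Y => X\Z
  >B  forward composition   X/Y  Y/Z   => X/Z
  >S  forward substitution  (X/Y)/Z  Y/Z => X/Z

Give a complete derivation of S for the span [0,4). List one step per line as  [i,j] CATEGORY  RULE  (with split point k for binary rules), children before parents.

[0,4] S   >
  [0,3] S/(S\PP)   >
    [0,1] "that" : (S/(S\PP))/S
    [1,3] S   >
      [1,2] "plan" : S/(N/NP)
      [2,3] "slowly" : N/NP
  [3,4] "this" : S\PP

[0,1] (S/(S\PP))/S  lex  "that"
[1,2] S/(N/NP)  lex  "plan"
[2,3] N/NP  lex  "slowly"
[1,3] S  >  k=2
[0,3] S/(S\PP)  >  k=1
[3,4] S\PP  lex  "this"
[0,4] S  >  k=3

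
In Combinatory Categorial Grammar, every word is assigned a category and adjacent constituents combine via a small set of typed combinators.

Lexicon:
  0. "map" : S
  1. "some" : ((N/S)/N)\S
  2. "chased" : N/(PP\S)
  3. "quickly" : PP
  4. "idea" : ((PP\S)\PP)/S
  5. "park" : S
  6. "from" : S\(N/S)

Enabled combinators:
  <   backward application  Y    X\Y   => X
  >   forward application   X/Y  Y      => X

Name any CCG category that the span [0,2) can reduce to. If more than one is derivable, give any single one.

[0,7] S   <
  [0,6] N/S   >
    [0,2] (N/S)/N   <
      [0,1] "map" : S
      [1,2] "some" : ((N/S)/N)\S
    [2,6] N   >
      [2,3] "chased" : N/(PP\S)
      [3,6] PP\S   <
        [3,4] "quickly" : PP
        [4,6] (PP\S)\PP   >
          [4,5] "idea" : ((PP\S)\PP)/S
          [5,6] "park" : S
  [6,7] "from" : S\(N/S)

(N/S)/N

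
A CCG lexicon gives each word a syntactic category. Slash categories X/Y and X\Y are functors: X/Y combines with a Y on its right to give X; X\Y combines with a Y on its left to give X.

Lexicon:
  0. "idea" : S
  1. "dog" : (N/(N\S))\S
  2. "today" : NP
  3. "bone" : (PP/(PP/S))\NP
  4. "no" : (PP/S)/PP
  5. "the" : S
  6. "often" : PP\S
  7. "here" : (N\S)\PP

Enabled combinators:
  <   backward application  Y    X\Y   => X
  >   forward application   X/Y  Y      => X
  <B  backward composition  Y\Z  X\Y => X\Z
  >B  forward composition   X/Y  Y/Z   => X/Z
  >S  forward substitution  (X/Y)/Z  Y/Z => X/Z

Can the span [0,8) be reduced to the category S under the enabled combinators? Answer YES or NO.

NO

S (N/(N\S))\S NP (PP/(PP/S))\NP (PP/S)/PP S PP\S (N\S)\PP
CKY chart[0,8] = {N}; S ∉ chart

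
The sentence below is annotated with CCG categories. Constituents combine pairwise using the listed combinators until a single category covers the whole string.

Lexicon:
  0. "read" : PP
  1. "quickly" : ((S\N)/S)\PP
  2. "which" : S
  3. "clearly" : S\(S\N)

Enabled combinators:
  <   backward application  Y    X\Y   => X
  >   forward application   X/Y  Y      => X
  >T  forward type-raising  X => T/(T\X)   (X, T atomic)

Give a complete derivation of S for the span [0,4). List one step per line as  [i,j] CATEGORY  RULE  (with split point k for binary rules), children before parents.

[0,1] PP  lex  "read"
[1,2] ((S\N)/S)\PP  lex  "quickly"
[0,2] (S\N)/S  <  k=1
[2,3] S  lex  "which"
[0,3] S\N  >  k=2
[3,4] S\(S\N)  lex  "clearly"
[0,4] S  <  k=3

[0,4] S   <
  [0,3] S\N   >
    [0,2] (S\N)/S   <
      [0,1] "read" : PP
      [1,2] "quickly" : ((S\N)/S)\PP
    [2,3] "which" : S
  [3,4] "clearly" : S\(S\N)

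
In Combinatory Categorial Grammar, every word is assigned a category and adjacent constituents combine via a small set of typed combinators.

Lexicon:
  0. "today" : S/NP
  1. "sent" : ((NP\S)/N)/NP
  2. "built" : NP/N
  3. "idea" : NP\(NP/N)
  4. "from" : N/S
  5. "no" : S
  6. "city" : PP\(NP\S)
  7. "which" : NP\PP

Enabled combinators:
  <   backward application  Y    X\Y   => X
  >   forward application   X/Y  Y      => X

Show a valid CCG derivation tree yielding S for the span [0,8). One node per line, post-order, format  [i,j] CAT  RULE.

[0,1] S/NP  lex  "today"
[1,2] ((NP\S)/N)/NP  lex  "sent"
[2,3] NP/N  lex  "built"
[3,4] NP\(NP/N)  lex  "idea"
[2,4] NP  <  k=3
[1,4] (NP\S)/N  >  k=2
[4,5] N/S  lex  "from"
[5,6] S  lex  "no"
[4,6] N  >  k=5
[1,6] NP\S  >  k=4
[6,7] PP\(NP\S)  lex  "city"
[1,7] PP  <  k=6
[7,8] NP\PP  lex  "which"
[1,8] NP  <  k=7
[0,8] S  >  k=1

[0,8] S   >
  [0,1] "today" : S/NP
  [1,8] NP   <
    [1,7] PP   <
      [1,6] NP\S   >
        [1,4] (NP\S)/N   >
          [1,2] "sent" : ((NP\S)/N)/NP
          [2,4] NP   <
            [2,3] "built" : NP/N
            [3,4] "idea" : NP\(NP/N)
        [4,6] N   >
          [4,5] "from" : N/S
          [5,6] "no" : S
      [6,7] "city" : PP\(NP\S)
    [7,8] "which" : NP\PP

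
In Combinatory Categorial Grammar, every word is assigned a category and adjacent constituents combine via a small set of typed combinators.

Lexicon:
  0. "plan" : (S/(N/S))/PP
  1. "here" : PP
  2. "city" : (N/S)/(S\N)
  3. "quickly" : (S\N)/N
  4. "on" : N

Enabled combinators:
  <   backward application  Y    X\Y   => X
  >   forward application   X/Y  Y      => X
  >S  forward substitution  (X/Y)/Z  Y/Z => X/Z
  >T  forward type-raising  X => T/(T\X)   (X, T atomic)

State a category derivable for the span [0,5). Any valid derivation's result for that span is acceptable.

S

[0,5] S   >
  [0,2] S/(N/S)   >
    [0,1] "plan" : (S/(N/S))/PP
    [1,2] "here" : PP
  [2,5] N/S   >
    [2,3] "city" : (N/S)/(S\N)
    [3,5] S\N   >
      [3,4] "quickly" : (S\N)/N
      [4,5] "on" : N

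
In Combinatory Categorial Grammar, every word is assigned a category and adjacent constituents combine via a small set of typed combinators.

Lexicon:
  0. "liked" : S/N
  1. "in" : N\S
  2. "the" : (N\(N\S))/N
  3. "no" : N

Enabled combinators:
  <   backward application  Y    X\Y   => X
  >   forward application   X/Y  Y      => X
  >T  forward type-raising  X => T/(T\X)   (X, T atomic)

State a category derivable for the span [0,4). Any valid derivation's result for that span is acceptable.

[0,4] S   >
  [0,1] "liked" : S/N
  [1,4] N   <
    [1,2] "in" : N\S
    [2,4] N\(N\S)   >
      [2,3] "the" : (N\(N\S))/N
      [3,4] "no" : N

S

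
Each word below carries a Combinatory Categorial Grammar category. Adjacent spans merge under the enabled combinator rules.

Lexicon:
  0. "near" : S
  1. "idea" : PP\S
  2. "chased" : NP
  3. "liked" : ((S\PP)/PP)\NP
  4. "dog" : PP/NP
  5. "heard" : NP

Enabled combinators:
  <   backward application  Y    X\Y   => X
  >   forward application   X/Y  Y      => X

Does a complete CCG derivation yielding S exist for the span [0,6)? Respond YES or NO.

[0,6] S   <
  [0,2] PP   <
    [0,1] "near" : S
    [1,2] "idea" : PP\S
  [2,6] S\PP   >
    [2,4] (S\PP)/PP   <
      [2,3] "chased" : NP
      [3,4] "liked" : ((S\PP)/PP)\NP
    [4,6] PP   >
      [4,5] "dog" : PP/NP
      [5,6] "heard" : NP

YES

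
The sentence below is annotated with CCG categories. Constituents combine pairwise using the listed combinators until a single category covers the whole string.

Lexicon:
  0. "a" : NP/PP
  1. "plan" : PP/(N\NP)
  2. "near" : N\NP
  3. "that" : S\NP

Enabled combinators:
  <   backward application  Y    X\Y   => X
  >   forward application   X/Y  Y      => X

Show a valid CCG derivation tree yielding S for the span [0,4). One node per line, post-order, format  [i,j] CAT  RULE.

[0,1] NP/PP  lex  "a"
[1,2] PP/(N\NP)  lex  "plan"
[2,3] N\NP  lex  "near"
[1,3] PP  >  k=2
[0,3] NP  >  k=1
[3,4] S\NP  lex  "that"
[0,4] S  <  k=3

[0,4] S   <
  [0,3] NP   >
    [0,1] "a" : NP/PP
    [1,3] PP   >
      [1,2] "plan" : PP/(N\NP)
      [2,3] "near" : N\NP
  [3,4] "that" : S\NP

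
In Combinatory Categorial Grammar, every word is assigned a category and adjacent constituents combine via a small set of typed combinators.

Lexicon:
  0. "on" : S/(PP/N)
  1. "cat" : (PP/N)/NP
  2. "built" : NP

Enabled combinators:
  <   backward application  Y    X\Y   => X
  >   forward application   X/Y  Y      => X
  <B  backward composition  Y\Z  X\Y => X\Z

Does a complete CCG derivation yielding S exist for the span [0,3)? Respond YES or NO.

YES

[0,3] S   >
  [0,1] "on" : S/(PP/N)
  [1,3] PP/N   >
    [1,2] "cat" : (PP/N)/NP
    [2,3] "built" : NP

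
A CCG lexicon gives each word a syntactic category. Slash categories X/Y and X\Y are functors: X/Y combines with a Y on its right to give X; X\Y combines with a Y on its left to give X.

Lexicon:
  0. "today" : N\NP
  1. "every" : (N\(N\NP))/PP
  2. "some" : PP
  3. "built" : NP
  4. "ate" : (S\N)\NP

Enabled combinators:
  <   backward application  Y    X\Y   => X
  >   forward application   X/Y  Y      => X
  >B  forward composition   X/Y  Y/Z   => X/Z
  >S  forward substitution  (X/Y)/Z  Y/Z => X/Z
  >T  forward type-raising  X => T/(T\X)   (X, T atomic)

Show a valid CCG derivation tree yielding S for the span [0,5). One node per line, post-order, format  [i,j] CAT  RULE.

[0,1] N\NP  lex  "today"
[1,2] (N\(N\NP))/PP  lex  "every"
[2,3] PP  lex  "some"
[1,3] N\(N\NP)  >  k=2
[0,3] N  <  k=1
[3,4] NP  lex  "built"
[4,5] (S\N)\NP  lex  "ate"
[3,5] S\N  <  k=4
[0,5] S  <  k=3

[0,5] S   <
  [0,3] N   <
    [0,1] "today" : N\NP
    [1,3] N\(N\NP)   >
      [1,2] "every" : (N\(N\NP))/PP
      [2,3] "some" : PP
  [3,5] S\N   <
    [3,4] "built" : NP
    [4,5] "ate" : (S\N)\NP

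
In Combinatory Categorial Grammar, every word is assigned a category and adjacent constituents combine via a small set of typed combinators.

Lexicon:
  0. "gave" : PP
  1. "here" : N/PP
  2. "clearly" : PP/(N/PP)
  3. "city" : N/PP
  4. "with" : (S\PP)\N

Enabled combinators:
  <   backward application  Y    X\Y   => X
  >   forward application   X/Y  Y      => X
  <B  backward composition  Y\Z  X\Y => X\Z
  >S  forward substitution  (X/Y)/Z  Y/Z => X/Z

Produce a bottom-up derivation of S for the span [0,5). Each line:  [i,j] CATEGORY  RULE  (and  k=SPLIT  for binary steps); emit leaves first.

[0,1] PP  lex  "gave"
[1,2] N/PP  lex  "here"
[2,3] PP/(N/PP)  lex  "clearly"
[3,4] N/PP  lex  "city"
[2,4] PP  >  k=3
[1,4] N  >  k=2
[4,5] (S\PP)\N  lex  "with"
[1,5] S\PP  <  k=4
[0,5] S  <  k=1

[0,5] S   <
  [0,1] "gave" : PP
  [1,5] S\PP   <
    [1,4] N   >
      [1,2] "here" : N/PP
      [2,4] PP   >
        [2,3] "clearly" : PP/(N/PP)
        [3,4] "city" : N/PP
    [4,5] "with" : (S\PP)\N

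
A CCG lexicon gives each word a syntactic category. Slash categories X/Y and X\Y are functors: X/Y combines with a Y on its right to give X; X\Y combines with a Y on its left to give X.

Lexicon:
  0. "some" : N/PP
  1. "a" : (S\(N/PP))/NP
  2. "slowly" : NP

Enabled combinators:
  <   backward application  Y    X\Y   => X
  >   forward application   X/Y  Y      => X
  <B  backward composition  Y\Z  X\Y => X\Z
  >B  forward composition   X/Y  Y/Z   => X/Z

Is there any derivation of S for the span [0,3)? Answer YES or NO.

YES

[0,3] S   <
  [0,1] "some" : N/PP
  [1,3] S\(N/PP)   >
    [1,2] "a" : (S\(N/PP))/NP
    [2,3] "slowly" : NP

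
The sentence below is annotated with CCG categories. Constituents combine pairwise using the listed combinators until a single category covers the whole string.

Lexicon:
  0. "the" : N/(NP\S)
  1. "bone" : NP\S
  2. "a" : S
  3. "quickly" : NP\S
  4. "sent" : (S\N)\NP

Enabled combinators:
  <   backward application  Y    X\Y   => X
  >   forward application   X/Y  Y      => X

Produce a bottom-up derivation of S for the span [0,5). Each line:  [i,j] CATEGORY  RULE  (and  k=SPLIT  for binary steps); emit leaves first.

[0,1] N/(NP\S)  lex  "the"
[1,2] NP\S  lex  "bone"
[0,2] N  >  k=1
[2,3] S  lex  "a"
[3,4] NP\S  lex  "quickly"
[2,4] NP  <  k=3
[4,5] (S\N)\NP  lex  "sent"
[2,5] S\N  <  k=4
[0,5] S  <  k=2

[0,5] S   <
  [0,2] N   >
    [0,1] "the" : N/(NP\S)
    [1,2] "bone" : NP\S
  [2,5] S\N   <
    [2,4] NP   <
      [2,3] "a" : S
      [3,4] "quickly" : NP\S
    [4,5] "sent" : (S\N)\NP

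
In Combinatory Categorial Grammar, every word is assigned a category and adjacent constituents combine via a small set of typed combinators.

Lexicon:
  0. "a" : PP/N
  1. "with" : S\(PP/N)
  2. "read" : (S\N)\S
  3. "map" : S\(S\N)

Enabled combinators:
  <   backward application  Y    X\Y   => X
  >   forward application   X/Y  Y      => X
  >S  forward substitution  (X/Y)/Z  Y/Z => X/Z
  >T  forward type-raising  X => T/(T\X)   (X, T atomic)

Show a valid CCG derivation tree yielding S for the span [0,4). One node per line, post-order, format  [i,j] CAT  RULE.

[0,4] S   <
  [0,3] S\N   <
    [0,2] S   <
      [0,1] "a" : PP/N
      [1,2] "with" : S\(PP/N)
    [2,3] "read" : (S\N)\S
  [3,4] "map" : S\(S\N)

[0,1] PP/N  lex  "a"
[1,2] S\(PP/N)  lex  "with"
[0,2] S  <  k=1
[2,3] (S\N)\S  lex  "read"
[0,3] S\N  <  k=2
[3,4] S\(S\N)  lex  "map"
[0,4] S  <  k=3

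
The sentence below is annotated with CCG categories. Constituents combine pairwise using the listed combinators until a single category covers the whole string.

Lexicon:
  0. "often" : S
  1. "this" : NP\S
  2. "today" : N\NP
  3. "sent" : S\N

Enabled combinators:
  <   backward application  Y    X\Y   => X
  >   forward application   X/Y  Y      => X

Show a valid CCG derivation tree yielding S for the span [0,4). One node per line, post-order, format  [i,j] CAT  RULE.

[0,4] S   <
  [0,3] N   <
    [0,2] NP   <
      [0,1] "often" : S
      [1,2] "this" : NP\S
    [2,3] "today" : N\NP
  [3,4] "sent" : S\N

[0,1] S  lex  "often"
[1,2] NP\S  lex  "this"
[0,2] NP  <  k=1
[2,3] N\NP  lex  "today"
[0,3] N  <  k=2
[3,4] S\N  lex  "sent"
[0,4] S  <  k=3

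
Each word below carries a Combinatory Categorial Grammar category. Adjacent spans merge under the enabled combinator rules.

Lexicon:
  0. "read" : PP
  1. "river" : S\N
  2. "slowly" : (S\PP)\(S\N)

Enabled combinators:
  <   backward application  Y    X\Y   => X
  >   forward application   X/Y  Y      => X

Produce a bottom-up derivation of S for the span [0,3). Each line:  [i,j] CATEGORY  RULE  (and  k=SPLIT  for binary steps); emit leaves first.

[0,1] PP  lex  "read"
[1,2] S\N  lex  "river"
[2,3] (S\PP)\(S\N)  lex  "slowly"
[1,3] S\PP  <  k=2
[0,3] S  <  k=1

[0,3] S   <
  [0,1] "read" : PP
  [1,3] S\PP   <
    [1,2] "river" : S\N
    [2,3] "slowly" : (S\PP)\(S\N)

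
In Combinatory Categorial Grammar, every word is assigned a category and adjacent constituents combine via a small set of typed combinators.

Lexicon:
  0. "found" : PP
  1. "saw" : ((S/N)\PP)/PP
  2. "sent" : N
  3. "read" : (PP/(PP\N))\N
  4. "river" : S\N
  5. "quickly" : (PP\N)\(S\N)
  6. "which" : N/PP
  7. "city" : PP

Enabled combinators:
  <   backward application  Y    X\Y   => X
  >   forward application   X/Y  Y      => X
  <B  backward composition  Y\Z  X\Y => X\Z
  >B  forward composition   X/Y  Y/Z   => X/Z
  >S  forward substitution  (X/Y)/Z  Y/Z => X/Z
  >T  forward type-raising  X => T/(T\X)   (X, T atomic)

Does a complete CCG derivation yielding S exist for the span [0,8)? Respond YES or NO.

YES

[0,8] S   >
  [0,6] S/N   <
    [0,1] "found" : PP
    [1,6] (S/N)\PP   >
      [1,2] "saw" : ((S/N)\PP)/PP
      [2,6] PP   >
        [2,4] PP/(PP\N)   <
          [2,3] "sent" : N
          [3,4] "read" : (PP/(PP\N))\N
        [4,6] PP\N   <
          [4,5] "river" : S\N
          [5,6] "quickly" : (PP\N)\(S\N)
  [6,8] N   >
    [6,7] "which" : N/PP
    [7,8] "city" : PP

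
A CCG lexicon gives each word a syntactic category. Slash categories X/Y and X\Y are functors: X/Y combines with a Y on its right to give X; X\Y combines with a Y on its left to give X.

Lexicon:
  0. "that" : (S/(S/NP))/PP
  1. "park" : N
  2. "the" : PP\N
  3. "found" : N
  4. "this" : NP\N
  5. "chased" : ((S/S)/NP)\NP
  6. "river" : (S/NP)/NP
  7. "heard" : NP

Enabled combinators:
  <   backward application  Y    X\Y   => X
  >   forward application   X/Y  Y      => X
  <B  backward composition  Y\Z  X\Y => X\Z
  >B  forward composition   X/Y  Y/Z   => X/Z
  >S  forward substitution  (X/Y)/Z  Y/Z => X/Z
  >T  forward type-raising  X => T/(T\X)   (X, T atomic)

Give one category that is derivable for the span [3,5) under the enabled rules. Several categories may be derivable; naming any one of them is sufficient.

NP

[0,8] S   >
  [0,3] S/(S/NP)   >
    [0,1] "that" : (S/(S/NP))/PP
    [1,3] PP   <
      [1,2] "park" : N
      [2,3] "the" : PP\N
  [3,8] S/NP   >S
    [3,6] (S/S)/NP   <
      [3,5] NP   <
        [3,4] "found" : N
        [4,5] "this" : NP\N
      [5,6] "chased" : ((S/S)/NP)\NP
    [6,8] S/NP   >
      [6,7] "river" : (S/NP)/NP
      [7,8] "heard" : NP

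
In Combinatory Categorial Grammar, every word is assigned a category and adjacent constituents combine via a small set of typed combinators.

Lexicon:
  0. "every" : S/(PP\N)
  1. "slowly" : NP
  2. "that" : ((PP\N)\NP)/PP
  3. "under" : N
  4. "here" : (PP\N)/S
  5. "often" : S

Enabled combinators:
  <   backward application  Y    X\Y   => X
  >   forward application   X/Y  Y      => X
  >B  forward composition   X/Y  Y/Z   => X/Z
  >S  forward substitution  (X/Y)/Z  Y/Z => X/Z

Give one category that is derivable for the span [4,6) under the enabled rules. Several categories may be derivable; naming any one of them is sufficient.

[0,6] S   >
  [0,1] "every" : S/(PP\N)
  [1,6] PP\N   <
    [1,2] "slowly" : NP
    [2,6] (PP\N)\NP   >
      [2,3] "that" : ((PP\N)\NP)/PP
      [3,6] PP   <
        [3,4] "under" : N
        [4,6] PP\N   >
          [4,5] "here" : (PP\N)/S
          [5,6] "often" : S

PP\N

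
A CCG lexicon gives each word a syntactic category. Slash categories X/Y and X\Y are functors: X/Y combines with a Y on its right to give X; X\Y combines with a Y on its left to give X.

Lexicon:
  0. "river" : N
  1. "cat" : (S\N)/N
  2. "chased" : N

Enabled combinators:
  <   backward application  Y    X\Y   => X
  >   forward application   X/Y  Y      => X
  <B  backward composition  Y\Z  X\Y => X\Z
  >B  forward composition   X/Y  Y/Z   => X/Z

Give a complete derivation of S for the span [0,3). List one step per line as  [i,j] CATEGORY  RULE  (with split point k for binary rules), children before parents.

[0,1] N  lex  "river"
[1,2] (S\N)/N  lex  "cat"
[2,3] N  lex  "chased"
[1,3] S\N  >  k=2
[0,3] S  <  k=1

[0,3] S   <
  [0,1] "river" : N
  [1,3] S\N   >
    [1,2] "cat" : (S\N)/N
    [2,3] "chased" : N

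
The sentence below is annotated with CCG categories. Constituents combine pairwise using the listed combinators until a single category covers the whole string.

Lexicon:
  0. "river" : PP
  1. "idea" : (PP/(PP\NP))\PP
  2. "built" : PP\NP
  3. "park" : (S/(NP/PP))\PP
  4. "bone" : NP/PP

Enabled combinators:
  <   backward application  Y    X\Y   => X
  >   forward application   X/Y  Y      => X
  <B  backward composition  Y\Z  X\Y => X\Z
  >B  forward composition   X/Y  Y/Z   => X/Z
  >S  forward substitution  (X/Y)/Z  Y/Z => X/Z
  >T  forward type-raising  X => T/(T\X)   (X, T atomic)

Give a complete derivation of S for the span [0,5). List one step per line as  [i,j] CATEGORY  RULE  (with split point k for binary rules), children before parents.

[0,5] S   >
  [0,4] S/(NP/PP)   <
    [0,3] PP   >
      [0,2] PP/(PP\NP)   <
        [0,1] "river" : PP
        [1,2] "idea" : (PP/(PP\NP))\PP
      [2,3] "built" : PP\NP
    [3,4] "park" : (S/(NP/PP))\PP
  [4,5] "bone" : NP/PP

[0,1] PP  lex  "river"
[1,2] (PP/(PP\NP))\PP  lex  "idea"
[0,2] PP/(PP\NP)  <  k=1
[2,3] PP\NP  lex  "built"
[0,3] PP  >  k=2
[3,4] (S/(NP/PP))\PP  lex  "park"
[0,4] S/(NP/PP)  <  k=3
[4,5] NP/PP  lex  "bone"
[0,5] S  >  k=4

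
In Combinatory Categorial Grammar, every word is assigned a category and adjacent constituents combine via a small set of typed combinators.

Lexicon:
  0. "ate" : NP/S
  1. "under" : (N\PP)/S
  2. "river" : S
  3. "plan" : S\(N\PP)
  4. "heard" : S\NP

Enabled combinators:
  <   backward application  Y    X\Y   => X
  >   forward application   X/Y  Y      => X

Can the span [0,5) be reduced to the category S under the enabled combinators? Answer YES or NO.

[0,5] S   <
  [0,4] NP   >
    [0,1] "ate" : NP/S
    [1,4] S   <
      [1,3] N\PP   >
        [1,2] "under" : (N\PP)/S
        [2,3] "river" : S
      [3,4] "plan" : S\(N\PP)
  [4,5] "heard" : S\NP

YES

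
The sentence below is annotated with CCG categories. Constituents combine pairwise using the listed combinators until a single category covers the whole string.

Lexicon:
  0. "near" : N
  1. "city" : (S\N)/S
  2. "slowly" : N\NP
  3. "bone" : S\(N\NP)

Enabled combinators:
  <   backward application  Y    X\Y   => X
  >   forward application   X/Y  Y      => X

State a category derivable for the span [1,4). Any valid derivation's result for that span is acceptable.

[0,4] S   <
  [0,1] "near" : N
  [1,4] S\N   >
    [1,2] "city" : (S\N)/S
    [2,4] S   <
      [2,3] "slowly" : N\NP
      [3,4] "bone" : S\(N\NP)

S\N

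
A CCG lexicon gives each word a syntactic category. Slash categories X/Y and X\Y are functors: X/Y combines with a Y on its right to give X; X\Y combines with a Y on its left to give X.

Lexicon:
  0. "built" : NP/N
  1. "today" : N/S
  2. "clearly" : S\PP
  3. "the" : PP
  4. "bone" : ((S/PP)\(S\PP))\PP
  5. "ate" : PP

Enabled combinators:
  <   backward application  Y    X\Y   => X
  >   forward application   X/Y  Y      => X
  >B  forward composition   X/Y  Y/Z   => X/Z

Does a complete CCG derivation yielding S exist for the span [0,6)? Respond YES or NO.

NP/N N/S S\PP PP ((S/PP)\(S\PP))\PP PP
CKY chart[0,6] = {NP}; S ∉ chart

NO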